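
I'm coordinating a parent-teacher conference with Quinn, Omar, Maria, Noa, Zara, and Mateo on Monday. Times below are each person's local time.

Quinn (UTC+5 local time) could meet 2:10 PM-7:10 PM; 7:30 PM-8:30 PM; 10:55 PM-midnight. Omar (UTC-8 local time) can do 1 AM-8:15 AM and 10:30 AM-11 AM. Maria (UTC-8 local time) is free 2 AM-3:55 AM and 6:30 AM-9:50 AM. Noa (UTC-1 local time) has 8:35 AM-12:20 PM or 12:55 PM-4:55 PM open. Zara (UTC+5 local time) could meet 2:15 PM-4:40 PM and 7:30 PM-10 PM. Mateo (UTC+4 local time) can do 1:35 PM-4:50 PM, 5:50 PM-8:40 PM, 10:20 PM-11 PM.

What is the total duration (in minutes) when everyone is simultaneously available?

160

Quinn in UTC: 09:10-14:10, 14:30-15:30, 17:55-19:00 (subtract 5h to convert from UTC+5).
Omar in UTC: 09:00-16:15, 18:30-19:00 (add 8h to convert from UTC-8).
Maria in UTC: 10:00-11:55, 14:30-17:50 (add 8h to convert from UTC-8).
Noa in UTC: 09:35-13:20, 13:55-17:55 (add 1h to convert from UTC-1).
Zara in UTC: 09:15-11:40, 14:30-17:00 (subtract 5h to convert from UTC+5).
Mateo in UTC: 09:35-12:50, 13:50-16:40, 18:20-19:00 (subtract 4h to convert from UTC+4).
Quinn ∩ Omar: 09:10-14:10, 14:30-15:30, 18:30-19:00.
Quinn ∩ Omar ∩ Maria: 10:00-11:55, 14:30-15:30.
Quinn ∩ Omar ∩ Maria ∩ Noa: 10:00-11:55, 14:30-15:30.
Quinn ∩ Omar ∩ Maria ∩ Noa ∩ Zara: 10:00-11:40, 14:30-15:30.
Quinn ∩ Omar ∩ Maria ∩ Noa ∩ Zara ∩ Mateo: 10:00-11:40, 14:30-15:30.
Summing the common windows: 100 + 60 = 160 minutes.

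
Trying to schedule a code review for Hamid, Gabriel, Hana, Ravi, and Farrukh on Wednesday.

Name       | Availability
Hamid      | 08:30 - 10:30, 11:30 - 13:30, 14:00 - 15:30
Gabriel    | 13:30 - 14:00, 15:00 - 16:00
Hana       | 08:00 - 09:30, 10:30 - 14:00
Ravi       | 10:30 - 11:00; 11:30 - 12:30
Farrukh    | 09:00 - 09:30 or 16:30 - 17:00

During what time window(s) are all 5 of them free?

none

Hamid ∩ Gabriel: 15:00-15:30.
Hamid ∩ Gabriel ∩ Hana: ∅.
Hamid ∩ Gabriel ∩ Hana ∩ Ravi: ∅.
Hamid ∩ Gabriel ∩ Hana ∩ Ravi ∩ Farrukh: ∅.
There is no time when everyone is free.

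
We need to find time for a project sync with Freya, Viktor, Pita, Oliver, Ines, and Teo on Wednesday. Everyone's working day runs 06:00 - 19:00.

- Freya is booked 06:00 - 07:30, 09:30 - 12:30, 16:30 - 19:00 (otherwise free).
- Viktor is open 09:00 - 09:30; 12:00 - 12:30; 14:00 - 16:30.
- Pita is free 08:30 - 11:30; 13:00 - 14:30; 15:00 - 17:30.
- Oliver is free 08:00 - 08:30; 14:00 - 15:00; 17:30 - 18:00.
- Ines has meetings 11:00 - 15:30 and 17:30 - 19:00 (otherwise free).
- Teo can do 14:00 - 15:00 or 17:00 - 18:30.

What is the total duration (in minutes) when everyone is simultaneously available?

0

Freya free: 07:30-09:30, 12:30-16:30 (invert busy blocks within the working day).
Viktor free: 09:00-09:30, 12:00-12:30, 14:00-16:30.
Pita free: 08:30-11:30, 13:00-14:30, 15:00-17:30.
Oliver free: 08:00-08:30, 14:00-15:00, 17:30-18:00.
Ines free: 06:00-11:00, 15:30-17:30 (invert busy blocks within the working day).
Teo free: 14:00-15:00, 17:00-18:30.
Freya ∩ Viktor: 09:00-09:30, 14:00-16:30.
Freya ∩ Viktor ∩ Pita: 09:00-09:30, 14:00-14:30, 15:00-16:30.
Freya ∩ Viktor ∩ Pita ∩ Oliver: 14:00-14:30.
Freya ∩ Viktor ∩ Pita ∩ Oliver ∩ Ines: ∅.
Freya ∩ Viktor ∩ Pita ∩ Oliver ∩ Ines ∩ Teo: ∅.
There is no time when everyone is free.
There is no common window, so the total is 0 minutes.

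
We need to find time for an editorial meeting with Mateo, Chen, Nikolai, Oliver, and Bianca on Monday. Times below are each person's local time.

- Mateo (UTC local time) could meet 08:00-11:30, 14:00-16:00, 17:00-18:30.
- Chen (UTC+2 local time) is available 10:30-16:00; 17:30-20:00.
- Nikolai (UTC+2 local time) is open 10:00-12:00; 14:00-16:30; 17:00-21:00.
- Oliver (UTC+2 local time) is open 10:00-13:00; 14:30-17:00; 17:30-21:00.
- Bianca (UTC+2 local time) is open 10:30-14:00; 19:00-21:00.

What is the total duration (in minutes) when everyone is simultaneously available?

150

Mateo in UTC: 08:00-11:30, 14:00-16:00, 17:00-18:30.
Chen in UTC: 08:30-14:00, 15:30-18:00 (subtract 2h to convert from UTC+2).
Nikolai in UTC: 08:00-10:00, 12:00-14:30, 15:00-19:00 (subtract 2h to convert from UTC+2).
Oliver in UTC: 08:00-11:00, 12:30-15:00, 15:30-19:00 (subtract 2h to convert from UTC+2).
Bianca in UTC: 08:30-12:00, 17:00-19:00 (subtract 2h to convert from UTC+2).
Mateo ∩ Chen: 08:30-11:30, 15:30-16:00, 17:00-18:00.
Mateo ∩ Chen ∩ Nikolai: 08:30-10:00, 15:30-16:00, 17:00-18:00.
Mateo ∩ Chen ∩ Nikolai ∩ Oliver: 08:30-10:00, 15:30-16:00, 17:00-18:00.
Mateo ∩ Chen ∩ Nikolai ∩ Oliver ∩ Bianca: 08:30-10:00, 17:00-18:00.
Those are the intersection windows.
Summing the common windows: 90 + 60 = 150 minutes.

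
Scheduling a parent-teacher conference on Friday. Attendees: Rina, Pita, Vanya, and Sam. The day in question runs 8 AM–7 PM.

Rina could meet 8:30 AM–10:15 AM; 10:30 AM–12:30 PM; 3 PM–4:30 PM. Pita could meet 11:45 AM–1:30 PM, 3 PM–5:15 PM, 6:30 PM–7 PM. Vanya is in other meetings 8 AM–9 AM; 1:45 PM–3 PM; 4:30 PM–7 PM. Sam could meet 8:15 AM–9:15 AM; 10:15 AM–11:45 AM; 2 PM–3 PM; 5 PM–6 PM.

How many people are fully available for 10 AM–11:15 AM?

Rina free: 08:30-10:15, 10:30-12:30, 15:00-16:30.
Pita free: 11:45-13:30, 15:00-17:15, 18:30-19:00.
Vanya free: 09:00-13:45, 15:00-16:30 (invert busy blocks within the working day).
Sam free: 08:15-09:15, 10:15-11:45, 14:00-15:00, 17:00-18:00.
Vanya can make the full 10:00-11:15 slot — that's 1.

1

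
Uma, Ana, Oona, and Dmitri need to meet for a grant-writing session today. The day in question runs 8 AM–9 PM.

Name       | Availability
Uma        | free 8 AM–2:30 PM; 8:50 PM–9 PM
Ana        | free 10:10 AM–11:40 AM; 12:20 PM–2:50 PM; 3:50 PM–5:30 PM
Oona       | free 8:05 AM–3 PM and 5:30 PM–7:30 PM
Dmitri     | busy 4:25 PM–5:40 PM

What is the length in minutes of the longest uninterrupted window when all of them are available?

130

Uma free: 08:00-14:30, 20:50-21:00.
Ana free: 10:10-11:40, 12:20-14:50, 15:50-17:30.
Oona free: 08:05-15:00, 17:30-19:30.
Dmitri free: 08:00-16:25, 17:40-21:00 (invert busy blocks within the working day).
Uma ∩ Ana: 10:10-11:40, 12:20-14:30.
Uma ∩ Ana ∩ Oona: 10:10-11:40, 12:20-14:30.
Uma ∩ Ana ∩ Oona ∩ Dmitri: 10:10-11:40, 12:20-14:30.
So the common availability across everyone is 10:10-11:40, 12:20-14:30.
The longest is 12:20-14:30 at 130 minutes.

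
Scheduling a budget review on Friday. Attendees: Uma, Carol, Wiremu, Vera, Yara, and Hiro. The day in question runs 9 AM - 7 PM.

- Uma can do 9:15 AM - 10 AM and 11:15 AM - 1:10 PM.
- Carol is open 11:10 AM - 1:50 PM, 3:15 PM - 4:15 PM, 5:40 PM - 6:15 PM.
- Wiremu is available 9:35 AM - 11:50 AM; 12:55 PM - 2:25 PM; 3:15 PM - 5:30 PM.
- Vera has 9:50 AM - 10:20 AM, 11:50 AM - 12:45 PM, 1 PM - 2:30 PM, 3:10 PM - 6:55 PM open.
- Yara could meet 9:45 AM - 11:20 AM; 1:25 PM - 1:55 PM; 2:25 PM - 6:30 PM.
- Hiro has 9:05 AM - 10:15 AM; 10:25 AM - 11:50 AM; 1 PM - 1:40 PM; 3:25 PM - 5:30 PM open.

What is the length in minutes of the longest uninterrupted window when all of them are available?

0

Uma ∩ Carol: 11:15-13:10.
Uma ∩ Carol ∩ Wiremu: 11:15-11:50, 12:55-13:10.
Uma ∩ Carol ∩ Wiremu ∩ Vera: 13:00-13:10.
Uma ∩ Carol ∩ Wiremu ∩ Vera ∩ Yara: ∅.
Uma ∩ Carol ∩ Wiremu ∩ Vera ∩ Yara ∩ Hiro: ∅.
There is no time when everyone is free.
No common window exists, so the longest block is 0 minutes.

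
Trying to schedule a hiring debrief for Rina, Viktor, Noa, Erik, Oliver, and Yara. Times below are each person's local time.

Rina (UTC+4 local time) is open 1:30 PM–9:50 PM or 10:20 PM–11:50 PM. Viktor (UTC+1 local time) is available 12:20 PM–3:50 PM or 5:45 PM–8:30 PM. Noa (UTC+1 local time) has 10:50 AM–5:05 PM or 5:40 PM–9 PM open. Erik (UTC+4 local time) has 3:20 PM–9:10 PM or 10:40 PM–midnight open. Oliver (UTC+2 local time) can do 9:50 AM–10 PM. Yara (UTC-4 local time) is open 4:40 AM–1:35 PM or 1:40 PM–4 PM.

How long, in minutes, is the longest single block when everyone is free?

Rina in UTC: 09:30-17:50, 18:20-19:50 (subtract 4h to convert from UTC+4).
Viktor in UTC: 11:20-14:50, 16:45-19:30 (subtract 1h to convert from UTC+1).
Noa in UTC: 09:50-16:05, 16:40-20:00 (subtract 1h to convert from UTC+1).
Erik in UTC: 11:20-17:10, 18:40-20:00 (subtract 4h to convert from UTC+4).
Oliver in UTC: 07:50-20:00 (subtract 2h to convert from UTC+2).
Yara in UTC: 08:40-17:35, 17:40-20:00 (add 4h to convert from UTC-4).
Rina ∩ Viktor: 11:20-14:50, 16:45-17:50, 18:20-19:30.
Rina ∩ Viktor ∩ Noa: 11:20-14:50, 16:45-17:50, 18:20-19:30.
Rina ∩ Viktor ∩ Noa ∩ Erik: 11:20-14:50, 16:45-17:10, 18:40-19:30.
Rina ∩ Viktor ∩ Noa ∩ Erik ∩ Oliver: 11:20-14:50, 16:45-17:10, 18:40-19:30.
Rina ∩ Viktor ∩ Noa ∩ Erik ∩ Oliver ∩ Yara: 11:20-14:50, 16:45-17:10, 18:40-19:30.
So the common availability across everyone is 11:20-14:50, 16:45-17:10, 18:40-19:30.
The longest is 11:20-14:50 at 210 minutes.

210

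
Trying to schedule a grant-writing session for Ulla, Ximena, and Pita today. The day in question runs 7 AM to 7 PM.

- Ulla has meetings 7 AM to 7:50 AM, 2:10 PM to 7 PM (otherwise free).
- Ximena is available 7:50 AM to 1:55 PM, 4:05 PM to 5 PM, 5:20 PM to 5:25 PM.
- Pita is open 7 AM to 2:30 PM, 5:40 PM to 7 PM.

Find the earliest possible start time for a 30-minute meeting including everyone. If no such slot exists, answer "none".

Ulla free: 07:50-14:10 (invert busy blocks within the working day).
Ximena free: 07:50-13:55, 16:05-17:00, 17:20-17:25.
Pita free: 07:00-14:30, 17:40-19:00.
Ulla ∩ Ximena: 07:50-13:55.
Ulla ∩ Ximena ∩ Pita: 07:50-13:55.
The first common window of at least 30 minutes is 07:50-13:55, so the earliest start is 07:50.

07:50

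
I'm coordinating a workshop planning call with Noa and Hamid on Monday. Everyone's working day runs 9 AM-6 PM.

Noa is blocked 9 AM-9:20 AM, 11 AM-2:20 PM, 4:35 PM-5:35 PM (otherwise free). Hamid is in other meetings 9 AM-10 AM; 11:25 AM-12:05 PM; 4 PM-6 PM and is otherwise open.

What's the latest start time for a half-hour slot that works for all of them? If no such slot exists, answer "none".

15:30

Noa free: 09:20-11:00, 14:20-16:35, 17:35-18:00 (invert busy blocks within the working day).
Hamid free: 10:00-11:25, 12:05-16:00 (invert busy blocks within the working day).
Noa ∩ Hamid: 10:00-11:00, 14:20-16:00.
The last common window of at least 30 minutes is 14:20-16:00; a 30-minute meeting can start as late as 15:30 and still end by 16:00.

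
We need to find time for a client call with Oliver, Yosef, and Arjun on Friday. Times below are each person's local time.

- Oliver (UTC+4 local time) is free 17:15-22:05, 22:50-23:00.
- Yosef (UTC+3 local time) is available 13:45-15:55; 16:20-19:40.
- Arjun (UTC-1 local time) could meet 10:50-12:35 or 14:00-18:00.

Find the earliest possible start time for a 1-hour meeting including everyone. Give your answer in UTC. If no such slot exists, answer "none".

15:00

Oliver in UTC: 13:15-18:05, 18:50-19:00 (subtract 4h to convert from UTC+4).
Yosef in UTC: 10:45-12:55, 13:20-16:40 (subtract 3h to convert from UTC+3).
Arjun in UTC: 11:50-13:35, 15:00-19:00 (add 1h to convert from UTC-1).
Oliver ∩ Yosef: 13:20-16:40.
Oliver ∩ Yosef ∩ Arjun: 13:20-13:35, 15:00-16:40.
Those are the intersection windows.
The first common window of at least 60 minutes is 15:00-16:40, so the earliest start is 15:00.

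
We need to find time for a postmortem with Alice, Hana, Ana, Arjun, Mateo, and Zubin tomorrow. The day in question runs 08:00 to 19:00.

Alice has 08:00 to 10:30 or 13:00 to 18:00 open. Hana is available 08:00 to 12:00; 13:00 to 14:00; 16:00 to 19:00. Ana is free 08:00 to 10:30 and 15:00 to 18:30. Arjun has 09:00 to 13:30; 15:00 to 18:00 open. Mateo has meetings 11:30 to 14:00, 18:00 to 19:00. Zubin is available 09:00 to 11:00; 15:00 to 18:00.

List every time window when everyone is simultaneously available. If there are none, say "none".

09:00-10:30, 16:00-18:00

Alice free: 08:00-10:30, 13:00-18:00.
Hana free: 08:00-12:00, 13:00-14:00, 16:00-19:00.
Ana free: 08:00-10:30, 15:00-18:30.
Arjun free: 09:00-13:30, 15:00-18:00.
Mateo free: 08:00-11:30, 14:00-18:00 (invert busy blocks within the working day).
Zubin free: 09:00-11:00, 15:00-18:00.
Alice ∩ Hana: 08:00-10:30, 13:00-14:00, 16:00-18:00.
Alice ∩ Hana ∩ Ana: 08:00-10:30, 16:00-18:00.
Alice ∩ Hana ∩ Ana ∩ Arjun: 09:00-10:30, 16:00-18:00.
Alice ∩ Hana ∩ Ana ∩ Arjun ∩ Mateo: 09:00-10:30, 16:00-18:00.
Alice ∩ Hana ∩ Ana ∩ Arjun ∩ Mateo ∩ Zubin: 09:00-10:30, 16:00-18:00.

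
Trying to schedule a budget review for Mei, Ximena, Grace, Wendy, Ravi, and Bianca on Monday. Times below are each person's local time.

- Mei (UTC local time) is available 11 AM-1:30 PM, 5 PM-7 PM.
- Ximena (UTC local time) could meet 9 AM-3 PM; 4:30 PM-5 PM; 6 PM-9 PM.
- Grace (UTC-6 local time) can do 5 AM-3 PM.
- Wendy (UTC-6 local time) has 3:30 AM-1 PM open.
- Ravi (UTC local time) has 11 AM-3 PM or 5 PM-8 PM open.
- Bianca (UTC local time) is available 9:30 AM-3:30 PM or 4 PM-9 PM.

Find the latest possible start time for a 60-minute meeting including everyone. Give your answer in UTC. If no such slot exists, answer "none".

Mei in UTC: 11:00-13:30, 17:00-19:00.
Ximena in UTC: 09:00-15:00, 16:30-17:00, 18:00-21:00.
Grace in UTC: 11:00-21:00 (add 6h to convert from UTC-6).
Wendy in UTC: 09:30-19:00 (add 6h to convert from UTC-6).
Ravi in UTC: 11:00-15:00, 17:00-20:00.
Bianca in UTC: 09:30-15:30, 16:00-21:00.
Mei ∩ Ximena: 11:00-13:30, 18:00-19:00.
Mei ∩ Ximena ∩ Grace: 11:00-13:30, 18:00-19:00.
Mei ∩ Ximena ∩ Grace ∩ Wendy: 11:00-13:30, 18:00-19:00.
Mei ∩ Ximena ∩ Grace ∩ Wendy ∩ Ravi: 11:00-13:30, 18:00-19:00.
Mei ∩ Ximena ∩ Grace ∩ Wendy ∩ Ravi ∩ Bianca: 11:00-13:30, 18:00-19:00.
The last common window of at least 60 minutes is 18:00-19:00; a 60-minute meeting can start as late as 18:00 and still end by 19:00.

18:00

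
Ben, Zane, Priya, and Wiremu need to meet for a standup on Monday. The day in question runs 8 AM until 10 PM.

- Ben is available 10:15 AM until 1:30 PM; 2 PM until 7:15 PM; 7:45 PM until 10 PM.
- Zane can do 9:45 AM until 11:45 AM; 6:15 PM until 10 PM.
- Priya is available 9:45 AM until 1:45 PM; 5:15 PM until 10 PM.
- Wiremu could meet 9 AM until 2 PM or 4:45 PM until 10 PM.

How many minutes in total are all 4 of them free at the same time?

Ben ∩ Zane: 10:15-11:45, 18:15-19:15, 19:45-22:00.
Ben ∩ Zane ∩ Priya: 10:15-11:45, 18:15-19:15, 19:45-22:00.
Ben ∩ Zane ∩ Priya ∩ Wiremu: 10:15-11:45, 18:15-19:15, 19:45-22:00.
Summing the common windows: 90 + 60 + 135 = 285 minutes.

285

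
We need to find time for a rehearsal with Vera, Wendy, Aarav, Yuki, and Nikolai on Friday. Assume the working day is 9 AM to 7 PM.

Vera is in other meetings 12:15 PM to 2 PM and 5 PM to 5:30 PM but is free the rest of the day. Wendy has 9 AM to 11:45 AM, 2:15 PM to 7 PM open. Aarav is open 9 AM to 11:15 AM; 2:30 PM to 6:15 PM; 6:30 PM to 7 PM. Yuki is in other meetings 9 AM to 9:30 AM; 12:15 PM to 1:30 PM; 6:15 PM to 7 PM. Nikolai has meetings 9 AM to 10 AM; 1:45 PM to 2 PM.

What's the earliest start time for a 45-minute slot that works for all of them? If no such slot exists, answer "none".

Vera free: 09:00-12:15, 14:00-17:00, 17:30-19:00 (invert busy blocks within the working day).
Wendy free: 09:00-11:45, 14:15-19:00.
Aarav free: 09:00-11:15, 14:30-18:15, 18:30-19:00.
Yuki free: 09:30-12:15, 13:30-18:15 (invert busy blocks within the working day).
Nikolai free: 10:00-13:45, 14:00-19:00 (invert busy blocks within the working day).
Vera ∩ Wendy: 09:00-11:45, 14:15-17:00, 17:30-19:00.
Vera ∩ Wendy ∩ Aarav: 09:00-11:15, 14:30-17:00, 17:30-18:15, 18:30-19:00.
Vera ∩ Wendy ∩ Aarav ∩ Yuki: 09:30-11:15, 14:30-17:00, 17:30-18:15.
Vera ∩ Wendy ∩ Aarav ∩ Yuki ∩ Nikolai: 10:00-11:15, 14:30-17:00, 17:30-18:15.
The first common window of at least 45 minutes is 10:00-11:15, so the earliest start is 10:00.

10:00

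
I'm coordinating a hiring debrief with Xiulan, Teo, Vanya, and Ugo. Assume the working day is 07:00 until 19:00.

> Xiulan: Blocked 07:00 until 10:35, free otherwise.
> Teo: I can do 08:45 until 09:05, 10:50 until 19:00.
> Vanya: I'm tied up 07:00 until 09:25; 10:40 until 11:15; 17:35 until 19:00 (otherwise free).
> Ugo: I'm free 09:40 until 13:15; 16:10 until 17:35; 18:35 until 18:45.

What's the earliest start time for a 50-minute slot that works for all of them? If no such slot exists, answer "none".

Xiulan free: 10:35-19:00 (invert busy blocks within the working day).
Teo free: 08:45-09:05, 10:50-19:00.
Vanya free: 09:25-10:40, 11:15-17:35 (invert busy blocks within the working day).
Ugo free: 09:40-13:15, 16:10-17:35, 18:35-18:45.
Xiulan ∩ Teo: 10:50-19:00.
Xiulan ∩ Teo ∩ Vanya: 11:15-17:35.
Xiulan ∩ Teo ∩ Vanya ∩ Ugo: 11:15-13:15, 16:10-17:35.
The first common window of at least 50 minutes is 11:15-13:15, so the earliest start is 11:15.

11:15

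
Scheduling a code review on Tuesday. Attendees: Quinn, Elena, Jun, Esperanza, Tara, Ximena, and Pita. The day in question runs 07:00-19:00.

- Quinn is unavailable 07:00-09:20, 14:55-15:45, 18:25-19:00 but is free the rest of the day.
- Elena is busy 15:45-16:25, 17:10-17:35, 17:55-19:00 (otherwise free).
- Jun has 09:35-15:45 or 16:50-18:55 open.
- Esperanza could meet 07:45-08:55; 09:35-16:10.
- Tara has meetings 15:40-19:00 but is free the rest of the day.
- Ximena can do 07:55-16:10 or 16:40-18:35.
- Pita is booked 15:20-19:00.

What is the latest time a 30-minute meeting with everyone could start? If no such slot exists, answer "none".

14:25

Quinn free: 09:20-14:55, 15:45-18:25 (invert busy blocks within the working day).
Elena free: 07:00-15:45, 16:25-17:10, 17:35-17:55 (invert busy blocks within the working day).
Jun free: 09:35-15:45, 16:50-18:55.
Esperanza free: 07:45-08:55, 09:35-16:10.
Tara free: 07:00-15:40 (invert busy blocks within the working day).
Ximena free: 07:55-16:10, 16:40-18:35.
Pita free: 07:00-15:20 (invert busy blocks within the working day).
Quinn ∩ Elena: 09:20-14:55, 16:25-17:10, 17:35-17:55.
Quinn ∩ Elena ∩ Jun: 09:35-14:55, 16:50-17:10, 17:35-17:55.
Quinn ∩ Elena ∩ Jun ∩ Esperanza: 09:35-14:55.
Quinn ∩ Elena ∩ Jun ∩ Esperanza ∩ Tara: 09:35-14:55.
Quinn ∩ Elena ∩ Jun ∩ Esperanza ∩ Tara ∩ Ximena: 09:35-14:55.
Quinn ∩ Elena ∩ Jun ∩ Esperanza ∩ Tara ∩ Ximena ∩ Pita: 09:35-14:55.
Those are the intersection windows.
The last common window of at least 30 minutes is 09:35-14:55; a 30-minute meeting can start as late as 14:25 and still end by 14:55.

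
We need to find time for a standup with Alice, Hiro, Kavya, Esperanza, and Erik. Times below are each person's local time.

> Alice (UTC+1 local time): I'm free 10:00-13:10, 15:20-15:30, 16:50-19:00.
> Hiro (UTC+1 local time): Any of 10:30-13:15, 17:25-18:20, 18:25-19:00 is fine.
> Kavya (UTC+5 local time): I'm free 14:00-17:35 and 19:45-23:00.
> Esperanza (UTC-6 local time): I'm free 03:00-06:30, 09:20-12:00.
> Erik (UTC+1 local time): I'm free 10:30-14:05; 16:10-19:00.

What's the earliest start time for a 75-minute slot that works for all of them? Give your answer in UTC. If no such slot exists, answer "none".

Alice in UTC: 09:00-12:10, 14:20-14:30, 15:50-18:00 (subtract 1h to convert from UTC+1).
Hiro in UTC: 09:30-12:15, 16:25-17:20, 17:25-18:00 (subtract 1h to convert from UTC+1).
Kavya in UTC: 09:00-12:35, 14:45-18:00 (subtract 5h to convert from UTC+5).
Esperanza in UTC: 09:00-12:30, 15:20-18:00 (add 6h to convert from UTC-6).
Erik in UTC: 09:30-13:05, 15:10-18:00 (subtract 1h to convert from UTC+1).
Alice ∩ Hiro: 09:30-12:10, 16:25-17:20, 17:25-18:00.
Alice ∩ Hiro ∩ Kavya: 09:30-12:10, 16:25-17:20, 17:25-18:00.
Alice ∩ Hiro ∩ Kavya ∩ Esperanza: 09:30-12:10, 16:25-17:20, 17:25-18:00.
Alice ∩ Hiro ∩ Kavya ∩ Esperanza ∩ Erik: 09:30-12:10, 16:25-17:20, 17:25-18:00.
So the common availability across everyone is 09:30-12:10, 16:25-17:20, 17:25-18:00.
The first common window of at least 75 minutes is 09:30-12:10, so the earliest start is 09:30.

09:30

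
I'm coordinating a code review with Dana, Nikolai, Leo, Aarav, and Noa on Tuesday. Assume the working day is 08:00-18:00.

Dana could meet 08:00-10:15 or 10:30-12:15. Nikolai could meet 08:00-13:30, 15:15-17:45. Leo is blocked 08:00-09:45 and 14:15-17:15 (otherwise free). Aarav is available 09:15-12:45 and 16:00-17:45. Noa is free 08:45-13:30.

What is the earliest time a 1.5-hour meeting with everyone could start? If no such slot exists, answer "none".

10:30

Dana free: 08:00-10:15, 10:30-12:15.
Nikolai free: 08:00-13:30, 15:15-17:45.
Leo free: 09:45-14:15, 17:15-18:00 (invert busy blocks within the working day).
Aarav free: 09:15-12:45, 16:00-17:45.
Noa free: 08:45-13:30.
Dana ∩ Nikolai: 08:00-10:15, 10:30-12:15.
Dana ∩ Nikolai ∩ Leo: 09:45-10:15, 10:30-12:15.
Dana ∩ Nikolai ∩ Leo ∩ Aarav: 09:45-10:15, 10:30-12:15.
Dana ∩ Nikolai ∩ Leo ∩ Aarav ∩ Noa: 09:45-10:15, 10:30-12:15.
The first common window of at least 90 minutes is 10:30-12:15, so the earliest start is 10:30.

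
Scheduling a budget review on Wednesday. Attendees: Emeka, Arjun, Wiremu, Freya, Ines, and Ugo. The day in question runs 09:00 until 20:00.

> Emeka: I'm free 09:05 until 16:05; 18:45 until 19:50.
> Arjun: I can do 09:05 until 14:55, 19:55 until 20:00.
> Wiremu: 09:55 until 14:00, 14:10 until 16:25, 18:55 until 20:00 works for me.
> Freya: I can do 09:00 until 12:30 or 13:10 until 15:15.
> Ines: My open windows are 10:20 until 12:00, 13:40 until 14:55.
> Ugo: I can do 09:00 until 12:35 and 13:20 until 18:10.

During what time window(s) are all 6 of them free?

Emeka ∩ Arjun: 09:05-14:55.
Emeka ∩ Arjun ∩ Wiremu: 09:55-14:00, 14:10-14:55.
Emeka ∩ Arjun ∩ Wiremu ∩ Freya: 09:55-12:30, 13:10-14:00, 14:10-14:55.
Emeka ∩ Arjun ∩ Wiremu ∩ Freya ∩ Ines: 10:20-12:00, 13:40-14:00, 14:10-14:55.
Emeka ∩ Arjun ∩ Wiremu ∩ Freya ∩ Ines ∩ Ugo: 10:20-12:00, 13:40-14:00, 14:10-14:55.
Those are the intersection windows.

10:20-12:00, 13:40-14:00, 14:10-14:55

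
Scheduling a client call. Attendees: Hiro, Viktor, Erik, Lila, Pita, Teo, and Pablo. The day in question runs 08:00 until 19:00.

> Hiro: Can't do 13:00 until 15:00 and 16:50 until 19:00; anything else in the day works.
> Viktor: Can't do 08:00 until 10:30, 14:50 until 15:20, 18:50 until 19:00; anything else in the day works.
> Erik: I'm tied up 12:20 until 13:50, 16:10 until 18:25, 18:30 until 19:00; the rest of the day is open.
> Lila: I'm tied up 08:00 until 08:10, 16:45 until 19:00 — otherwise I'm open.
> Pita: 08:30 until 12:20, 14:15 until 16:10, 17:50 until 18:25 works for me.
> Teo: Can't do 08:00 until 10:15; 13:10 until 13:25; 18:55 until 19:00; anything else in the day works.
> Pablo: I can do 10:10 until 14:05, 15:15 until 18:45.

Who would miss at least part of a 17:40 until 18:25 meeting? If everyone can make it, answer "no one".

Erik, Hiro, Lila, Pita

Hiro free: 08:00-13:00, 15:00-16:50 (invert busy blocks within the working day).
Viktor free: 10:30-14:50, 15:20-18:50 (invert busy blocks within the working day).
Erik free: 08:00-12:20, 13:50-16:10, 18:25-18:30 (invert busy blocks within the working day).
Lila free: 08:10-16:45 (invert busy blocks within the working day).
Pita free: 08:30-12:20, 14:15-16:10, 17:50-18:25.
Teo free: 10:15-13:10, 13:25-18:55 (invert busy blocks within the working day).
Pablo free: 10:10-14:05, 15:15-18:45.
Hiro: not fully free for 17:40-18:25. Viktor: free for 17:40-18:25. Erik: not fully free for 17:40-18:25. Lila: not fully free for 17:40-18:25. Pita: not fully free for 17:40-18:25. Teo: free for 17:40-18:25. Pablo: free for 17:40-18:25.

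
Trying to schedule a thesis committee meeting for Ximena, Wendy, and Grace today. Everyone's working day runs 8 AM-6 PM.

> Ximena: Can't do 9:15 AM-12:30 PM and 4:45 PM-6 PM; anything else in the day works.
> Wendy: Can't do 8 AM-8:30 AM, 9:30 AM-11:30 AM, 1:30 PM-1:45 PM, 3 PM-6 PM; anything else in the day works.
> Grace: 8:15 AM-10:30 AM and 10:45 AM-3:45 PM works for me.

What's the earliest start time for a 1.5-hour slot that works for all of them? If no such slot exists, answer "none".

none

Ximena free: 08:00-09:15, 12:30-16:45 (invert busy blocks within the working day).
Wendy free: 08:30-09:30, 11:30-13:30, 13:45-15:00 (invert busy blocks within the working day).
Grace free: 08:15-10:30, 10:45-15:45.
Ximena ∩ Wendy: 08:30-09:15, 12:30-13:30, 13:45-15:00.
Ximena ∩ Wendy ∩ Grace: 08:30-09:15, 12:30-13:30, 13:45-15:00.
No common window is at least 90 minutes long.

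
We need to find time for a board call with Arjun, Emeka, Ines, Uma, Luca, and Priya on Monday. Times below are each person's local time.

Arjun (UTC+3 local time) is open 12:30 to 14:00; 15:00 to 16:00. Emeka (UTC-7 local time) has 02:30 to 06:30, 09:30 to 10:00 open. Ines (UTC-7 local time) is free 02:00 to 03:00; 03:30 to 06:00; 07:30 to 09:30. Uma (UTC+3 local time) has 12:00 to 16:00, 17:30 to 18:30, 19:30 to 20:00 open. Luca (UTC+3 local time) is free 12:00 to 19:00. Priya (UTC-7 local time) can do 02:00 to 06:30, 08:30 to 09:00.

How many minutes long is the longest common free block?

60

Arjun in UTC: 09:30-11:00, 12:00-13:00 (subtract 3h to convert from UTC+3).
Emeka in UTC: 09:30-13:30, 16:30-17:00 (add 7h to convert from UTC-7).
Ines in UTC: 09:00-10:00, 10:30-13:00, 14:30-16:30 (add 7h to convert from UTC-7).
Uma in UTC: 09:00-13:00, 14:30-15:30, 16:30-17:00 (subtract 3h to convert from UTC+3).
Luca in UTC: 09:00-16:00 (subtract 3h to convert from UTC+3).
Priya in UTC: 09:00-13:30, 15:30-16:00 (add 7h to convert from UTC-7).
Arjun ∩ Emeka: 09:30-11:00, 12:00-13:00.
Arjun ∩ Emeka ∩ Ines: 09:30-10:00, 10:30-11:00, 12:00-13:00.
Arjun ∩ Emeka ∩ Ines ∩ Uma: 09:30-10:00, 10:30-11:00, 12:00-13:00.
Arjun ∩ Emeka ∩ Ines ∩ Uma ∩ Luca: 09:30-10:00, 10:30-11:00, 12:00-13:00.
Arjun ∩ Emeka ∩ Ines ∩ Uma ∩ Luca ∩ Priya: 09:30-10:00, 10:30-11:00, 12:00-13:00.
So the common availability across everyone is 09:30-10:00, 10:30-11:00, 12:00-13:00.
The longest is 12:00-13:00 at 60 minutes.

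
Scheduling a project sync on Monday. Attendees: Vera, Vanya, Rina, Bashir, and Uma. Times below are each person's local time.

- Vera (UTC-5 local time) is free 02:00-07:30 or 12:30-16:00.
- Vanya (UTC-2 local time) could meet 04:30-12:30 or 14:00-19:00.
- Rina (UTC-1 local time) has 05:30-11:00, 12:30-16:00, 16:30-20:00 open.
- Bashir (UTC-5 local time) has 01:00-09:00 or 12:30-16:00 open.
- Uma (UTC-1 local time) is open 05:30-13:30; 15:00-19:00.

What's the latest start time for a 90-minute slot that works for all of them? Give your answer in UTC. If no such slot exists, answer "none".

Vera in UTC: 07:00-12:30, 17:30-21:00 (add 5h to convert from UTC-5).
Vanya in UTC: 06:30-14:30, 16:00-21:00 (add 2h to convert from UTC-2).
Rina in UTC: 06:30-12:00, 13:30-17:00, 17:30-21:00 (add 1h to convert from UTC-1).
Bashir in UTC: 06:00-14:00, 17:30-21:00 (add 5h to convert from UTC-5).
Uma in UTC: 06:30-14:30, 16:00-20:00 (add 1h to convert from UTC-1).
Vera ∩ Vanya: 07:00-12:30, 17:30-21:00.
Vera ∩ Vanya ∩ Rina: 07:00-12:00, 17:30-21:00.
Vera ∩ Vanya ∩ Rina ∩ Bashir: 07:00-12:00, 17:30-21:00.
Vera ∩ Vanya ∩ Rina ∩ Bashir ∩ Uma: 07:00-12:00, 17:30-20:00.
The last common window of at least 90 minutes is 17:30-20:00; a 90-minute meeting can start as late as 18:30 and still end by 20:00.

18:30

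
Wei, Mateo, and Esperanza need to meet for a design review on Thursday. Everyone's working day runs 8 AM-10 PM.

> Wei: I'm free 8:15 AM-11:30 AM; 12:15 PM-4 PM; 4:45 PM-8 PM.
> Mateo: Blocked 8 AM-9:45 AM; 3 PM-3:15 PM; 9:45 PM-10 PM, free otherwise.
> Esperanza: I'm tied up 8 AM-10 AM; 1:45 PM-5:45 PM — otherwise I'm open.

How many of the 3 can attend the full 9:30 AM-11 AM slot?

1

Wei free: 08:15-11:30, 12:15-16:00, 16:45-20:00.
Mateo free: 09:45-15:00, 15:15-21:45 (invert busy blocks within the working day).
Esperanza free: 10:00-13:45, 17:45-22:00 (invert busy blocks within the working day).
Wei can make the full 09:30-11:00 slot — that's 1.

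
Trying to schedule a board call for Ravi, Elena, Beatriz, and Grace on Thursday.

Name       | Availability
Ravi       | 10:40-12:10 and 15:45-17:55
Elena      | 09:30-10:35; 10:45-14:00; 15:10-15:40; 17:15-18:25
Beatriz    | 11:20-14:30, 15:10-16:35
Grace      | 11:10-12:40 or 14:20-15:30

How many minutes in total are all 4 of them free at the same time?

Ravi ∩ Elena: 10:45-12:10, 17:15-17:55.
Ravi ∩ Elena ∩ Beatriz: 11:20-12:10.
Ravi ∩ Elena ∩ Beatriz ∩ Grace: 11:20-12:10.
That's a single block of 50 minutes.

50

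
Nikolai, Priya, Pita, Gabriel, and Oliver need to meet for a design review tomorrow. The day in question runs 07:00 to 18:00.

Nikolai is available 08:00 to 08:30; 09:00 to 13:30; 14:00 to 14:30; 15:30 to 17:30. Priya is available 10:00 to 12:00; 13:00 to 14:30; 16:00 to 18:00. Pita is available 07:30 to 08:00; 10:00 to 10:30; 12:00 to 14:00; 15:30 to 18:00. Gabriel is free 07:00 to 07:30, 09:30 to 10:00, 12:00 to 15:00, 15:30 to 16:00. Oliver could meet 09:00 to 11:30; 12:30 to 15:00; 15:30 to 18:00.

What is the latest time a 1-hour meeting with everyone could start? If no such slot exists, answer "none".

none

Nikolai ∩ Priya: 10:00-12:00, 13:00-13:30, 14:00-14:30, 16:00-17:30.
Nikolai ∩ Priya ∩ Pita: 10:00-10:30, 13:00-13:30, 16:00-17:30.
Nikolai ∩ Priya ∩ Pita ∩ Gabriel: 13:00-13:30.
Nikolai ∩ Priya ∩ Pita ∩ Gabriel ∩ Oliver: 13:00-13:30.
So the common availability across everyone is 13:00-13:30.
No common window is at least 60 minutes long.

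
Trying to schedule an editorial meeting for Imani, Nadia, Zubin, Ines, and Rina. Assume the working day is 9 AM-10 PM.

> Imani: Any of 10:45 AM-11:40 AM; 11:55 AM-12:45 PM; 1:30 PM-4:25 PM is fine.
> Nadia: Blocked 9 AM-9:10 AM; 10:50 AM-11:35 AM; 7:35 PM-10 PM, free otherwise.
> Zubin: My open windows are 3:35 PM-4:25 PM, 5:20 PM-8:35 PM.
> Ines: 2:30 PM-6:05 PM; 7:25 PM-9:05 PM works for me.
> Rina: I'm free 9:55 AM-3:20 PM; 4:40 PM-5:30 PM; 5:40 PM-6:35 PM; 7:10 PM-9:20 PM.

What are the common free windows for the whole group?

Imani free: 10:45-11:40, 11:55-12:45, 13:30-16:25.
Nadia free: 09:10-10:50, 11:35-19:35 (invert busy blocks within the working day).
Zubin free: 15:35-16:25, 17:20-20:35.
Ines free: 14:30-18:05, 19:25-21:05.
Rina free: 09:55-15:20, 16:40-17:30, 17:40-18:35, 19:10-21:20.
Imani ∩ Nadia: 10:45-10:50, 11:35-11:40, 11:55-12:45, 13:30-16:25.
Imani ∩ Nadia ∩ Zubin: 15:35-16:25.
Imani ∩ Nadia ∩ Zubin ∩ Ines: 15:35-16:25.
Imani ∩ Nadia ∩ Zubin ∩ Ines ∩ Rina: ∅.
There is no time when everyone is free.

none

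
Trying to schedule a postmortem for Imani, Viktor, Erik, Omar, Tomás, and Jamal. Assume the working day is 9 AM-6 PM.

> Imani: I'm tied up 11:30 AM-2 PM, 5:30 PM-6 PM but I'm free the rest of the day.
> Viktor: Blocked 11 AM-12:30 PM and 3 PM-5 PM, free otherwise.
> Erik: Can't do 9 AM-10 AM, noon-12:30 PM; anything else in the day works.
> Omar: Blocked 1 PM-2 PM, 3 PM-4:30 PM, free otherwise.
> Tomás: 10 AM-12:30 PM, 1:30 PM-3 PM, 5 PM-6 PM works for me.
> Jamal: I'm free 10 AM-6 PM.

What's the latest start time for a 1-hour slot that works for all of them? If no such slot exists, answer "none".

14:00

Imani free: 09:00-11:30, 14:00-17:30 (invert busy blocks within the working day).
Viktor free: 09:00-11:00, 12:30-15:00, 17:00-18:00 (invert busy blocks within the working day).
Erik free: 10:00-12:00, 12:30-18:00 (invert busy blocks within the working day).
Omar free: 09:00-13:00, 14:00-15:00, 16:30-18:00 (invert busy blocks within the working day).
Tomás free: 10:00-12:30, 13:30-15:00, 17:00-18:00.
Jamal free: 10:00-18:00.
Imani ∩ Viktor: 09:00-11:00, 14:00-15:00, 17:00-17:30.
Imani ∩ Viktor ∩ Erik: 10:00-11:00, 14:00-15:00, 17:00-17:30.
Imani ∩ Viktor ∩ Erik ∩ Omar: 10:00-11:00, 14:00-15:00, 17:00-17:30.
Imani ∩ Viktor ∩ Erik ∩ Omar ∩ Tomás: 10:00-11:00, 14:00-15:00, 17:00-17:30.
Imani ∩ Viktor ∩ Erik ∩ Omar ∩ Tomás ∩ Jamal: 10:00-11:00, 14:00-15:00, 17:00-17:30.
The last common window of at least 60 minutes is 14:00-15:00; a 60-minute meeting can start as late as 14:00 and still end by 15:00.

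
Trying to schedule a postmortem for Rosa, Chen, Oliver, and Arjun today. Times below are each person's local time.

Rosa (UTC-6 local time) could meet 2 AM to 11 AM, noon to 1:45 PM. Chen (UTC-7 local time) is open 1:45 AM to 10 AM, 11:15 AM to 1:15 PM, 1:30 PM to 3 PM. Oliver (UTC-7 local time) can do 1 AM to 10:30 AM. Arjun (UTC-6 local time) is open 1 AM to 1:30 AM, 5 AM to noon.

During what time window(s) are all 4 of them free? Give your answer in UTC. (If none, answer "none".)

11:00-17:00

Rosa in UTC: 08:00-17:00, 18:00-19:45 (add 6h to convert from UTC-6).
Chen in UTC: 08:45-17:00, 18:15-20:15, 20:30-22:00 (add 7h to convert from UTC-7).
Oliver in UTC: 08:00-17:30 (add 7h to convert from UTC-7).
Arjun in UTC: 07:00-07:30, 11:00-18:00 (add 6h to convert from UTC-6).
Rosa ∩ Chen: 08:45-17:00, 18:15-19:45.
Rosa ∩ Chen ∩ Oliver: 08:45-17:00.
Rosa ∩ Chen ∩ Oliver ∩ Arjun: 11:00-17:00.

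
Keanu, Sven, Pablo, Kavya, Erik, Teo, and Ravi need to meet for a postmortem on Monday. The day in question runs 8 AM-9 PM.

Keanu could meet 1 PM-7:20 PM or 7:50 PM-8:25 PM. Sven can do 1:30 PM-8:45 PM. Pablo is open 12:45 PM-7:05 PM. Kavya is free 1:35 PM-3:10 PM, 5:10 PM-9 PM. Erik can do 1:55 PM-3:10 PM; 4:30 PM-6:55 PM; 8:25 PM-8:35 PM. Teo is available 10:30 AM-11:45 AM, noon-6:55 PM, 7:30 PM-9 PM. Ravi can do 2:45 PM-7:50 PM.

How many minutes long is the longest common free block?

105

Keanu ∩ Sven: 13:30-19:20, 19:50-20:25.
Keanu ∩ Sven ∩ Pablo: 13:30-19:05.
Keanu ∩ Sven ∩ Pablo ∩ Kavya: 13:35-15:10, 17:10-19:05.
Keanu ∩ Sven ∩ Pablo ∩ Kavya ∩ Erik: 13:55-15:10, 17:10-18:55.
Keanu ∩ Sven ∩ Pablo ∩ Kavya ∩ Erik ∩ Teo: 13:55-15:10, 17:10-18:55.
Keanu ∩ Sven ∩ Pablo ∩ Kavya ∩ Erik ∩ Teo ∩ Ravi: 14:45-15:10, 17:10-18:55.
So the common availability across everyone is 14:45-15:10, 17:10-18:55.
The longest is 17:10-18:55 at 105 minutes.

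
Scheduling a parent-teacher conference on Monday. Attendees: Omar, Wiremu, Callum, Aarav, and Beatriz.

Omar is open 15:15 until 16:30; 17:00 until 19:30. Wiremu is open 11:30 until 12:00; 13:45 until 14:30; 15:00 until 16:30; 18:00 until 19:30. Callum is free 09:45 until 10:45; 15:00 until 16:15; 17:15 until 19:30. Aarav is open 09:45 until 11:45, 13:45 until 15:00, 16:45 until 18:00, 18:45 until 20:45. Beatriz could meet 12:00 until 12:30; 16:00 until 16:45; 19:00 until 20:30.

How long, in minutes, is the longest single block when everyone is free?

Omar ∩ Wiremu: 15:15-16:30, 18:00-19:30.
Omar ∩ Wiremu ∩ Callum: 15:15-16:15, 18:00-19:30.
Omar ∩ Wiremu ∩ Callum ∩ Aarav: 18:45-19:30.
Omar ∩ Wiremu ∩ Callum ∩ Aarav ∩ Beatriz: 19:00-19:30.
The longest is 19:00-19:30 at 30 minutes.

30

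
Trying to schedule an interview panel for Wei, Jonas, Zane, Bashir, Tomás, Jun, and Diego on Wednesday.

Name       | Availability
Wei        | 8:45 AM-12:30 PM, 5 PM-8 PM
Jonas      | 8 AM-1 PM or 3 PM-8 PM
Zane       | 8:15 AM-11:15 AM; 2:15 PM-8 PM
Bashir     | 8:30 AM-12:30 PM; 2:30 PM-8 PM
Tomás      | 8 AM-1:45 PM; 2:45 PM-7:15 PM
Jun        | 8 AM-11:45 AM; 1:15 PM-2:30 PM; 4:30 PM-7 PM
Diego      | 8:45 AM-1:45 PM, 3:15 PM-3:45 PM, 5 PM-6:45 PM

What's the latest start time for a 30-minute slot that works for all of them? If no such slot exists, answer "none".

Wei ∩ Jonas: 08:45-12:30, 17:00-20:00.
Wei ∩ Jonas ∩ Zane: 08:45-11:15, 17:00-20:00.
Wei ∩ Jonas ∩ Zane ∩ Bashir: 08:45-11:15, 17:00-20:00.
Wei ∩ Jonas ∩ Zane ∩ Bashir ∩ Tomás: 08:45-11:15, 17:00-19:15.
Wei ∩ Jonas ∩ Zane ∩ Bashir ∩ Tomás ∩ Jun: 08:45-11:15, 17:00-19:00.
Wei ∩ Jonas ∩ Zane ∩ Bashir ∩ Tomás ∩ Jun ∩ Diego: 08:45-11:15, 17:00-18:45.
The last common window of at least 30 minutes is 17:00-18:45; a 30-minute meeting can start as late as 18:15 and still end by 18:45.

18:15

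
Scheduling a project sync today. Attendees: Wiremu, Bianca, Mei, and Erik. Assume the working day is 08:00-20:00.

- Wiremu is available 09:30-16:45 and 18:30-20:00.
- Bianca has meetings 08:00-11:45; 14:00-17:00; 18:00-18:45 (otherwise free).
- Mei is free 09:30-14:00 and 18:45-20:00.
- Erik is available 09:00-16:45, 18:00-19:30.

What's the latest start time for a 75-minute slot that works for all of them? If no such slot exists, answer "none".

Wiremu free: 09:30-16:45, 18:30-20:00.
Bianca free: 11:45-14:00, 17:00-18:00, 18:45-20:00 (invert busy blocks within the working day).
Mei free: 09:30-14:00, 18:45-20:00.
Erik free: 09:00-16:45, 18:00-19:30.
Wiremu ∩ Bianca: 11:45-14:00, 18:45-20:00.
Wiremu ∩ Bianca ∩ Mei: 11:45-14:00, 18:45-20:00.
Wiremu ∩ Bianca ∩ Mei ∩ Erik: 11:45-14:00, 18:45-19:30.
Those are the intersection windows.
The last common window of at least 75 minutes is 11:45-14:00; a 75-minute meeting can start as late as 12:45 and still end by 14:00.

12:45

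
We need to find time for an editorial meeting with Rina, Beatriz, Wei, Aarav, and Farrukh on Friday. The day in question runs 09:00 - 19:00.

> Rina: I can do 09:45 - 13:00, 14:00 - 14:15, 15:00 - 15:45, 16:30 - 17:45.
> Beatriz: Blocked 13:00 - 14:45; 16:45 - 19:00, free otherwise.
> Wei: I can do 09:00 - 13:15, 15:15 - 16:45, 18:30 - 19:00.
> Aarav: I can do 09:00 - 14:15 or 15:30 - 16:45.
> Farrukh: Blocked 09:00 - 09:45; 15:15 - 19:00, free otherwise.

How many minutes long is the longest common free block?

195

Rina free: 09:45-13:00, 14:00-14:15, 15:00-15:45, 16:30-17:45.
Beatriz free: 09:00-13:00, 14:45-16:45 (invert busy blocks within the working day).
Wei free: 09:00-13:15, 15:15-16:45, 18:30-19:00.
Aarav free: 09:00-14:15, 15:30-16:45.
Farrukh free: 09:45-15:15 (invert busy blocks within the working day).
Rina ∩ Beatriz: 09:45-13:00, 15:00-15:45, 16:30-16:45.
Rina ∩ Beatriz ∩ Wei: 09:45-13:00, 15:15-15:45, 16:30-16:45.
Rina ∩ Beatriz ∩ Wei ∩ Aarav: 09:45-13:00, 15:30-15:45, 16:30-16:45.
Rina ∩ Beatriz ∩ Wei ∩ Aarav ∩ Farrukh: 09:45-13:00.
So the common availability across everyone is 09:45-13:00.
The longest is 09:45-13:00 at 195 minutes.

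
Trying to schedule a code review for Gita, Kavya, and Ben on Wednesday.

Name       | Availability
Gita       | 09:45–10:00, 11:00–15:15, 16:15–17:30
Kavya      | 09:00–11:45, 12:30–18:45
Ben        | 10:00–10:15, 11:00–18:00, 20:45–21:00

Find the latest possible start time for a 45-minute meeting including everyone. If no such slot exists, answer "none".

Gita ∩ Kavya: 09:45-10:00, 11:00-11:45, 12:30-15:15, 16:15-17:30.
Gita ∩ Kavya ∩ Ben: 11:00-11:45, 12:30-15:15, 16:15-17:30.
The last common window of at least 45 minutes is 16:15-17:30; a 45-minute meeting can start as late as 16:45 and still end by 17:30.

16:45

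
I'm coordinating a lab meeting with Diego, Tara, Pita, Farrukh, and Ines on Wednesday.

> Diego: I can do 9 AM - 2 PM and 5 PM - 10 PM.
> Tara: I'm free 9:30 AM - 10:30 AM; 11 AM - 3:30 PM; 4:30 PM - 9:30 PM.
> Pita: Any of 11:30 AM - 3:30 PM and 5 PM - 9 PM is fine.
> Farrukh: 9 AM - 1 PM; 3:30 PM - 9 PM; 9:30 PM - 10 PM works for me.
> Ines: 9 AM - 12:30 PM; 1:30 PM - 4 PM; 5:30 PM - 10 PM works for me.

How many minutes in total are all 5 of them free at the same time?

270

Diego ∩ Tara: 09:30-10:30, 11:00-14:00, 17:00-21:30.
Diego ∩ Tara ∩ Pita: 11:30-14:00, 17:00-21:00.
Diego ∩ Tara ∩ Pita ∩ Farrukh: 11:30-13:00, 17:00-21:00.
Diego ∩ Tara ∩ Pita ∩ Farrukh ∩ Ines: 11:30-12:30, 17:30-21:00.
So the common availability across everyone is 11:30-12:30, 17:30-21:00.
Summing the common windows: 60 + 210 = 270 minutes.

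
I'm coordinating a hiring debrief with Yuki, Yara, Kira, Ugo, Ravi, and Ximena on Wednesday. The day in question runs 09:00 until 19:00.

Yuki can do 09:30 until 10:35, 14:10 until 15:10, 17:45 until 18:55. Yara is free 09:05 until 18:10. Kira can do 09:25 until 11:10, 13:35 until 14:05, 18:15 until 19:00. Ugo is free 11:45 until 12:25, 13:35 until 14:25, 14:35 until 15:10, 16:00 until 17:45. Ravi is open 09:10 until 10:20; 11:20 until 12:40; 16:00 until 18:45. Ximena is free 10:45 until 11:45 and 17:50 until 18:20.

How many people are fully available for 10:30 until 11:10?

Yara and Kira can make the full 10:30-11:10 slot — that's 2.

2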